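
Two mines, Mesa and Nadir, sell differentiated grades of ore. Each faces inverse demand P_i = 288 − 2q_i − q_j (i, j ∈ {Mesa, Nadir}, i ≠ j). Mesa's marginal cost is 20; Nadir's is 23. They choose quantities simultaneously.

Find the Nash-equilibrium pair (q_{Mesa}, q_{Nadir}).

53.8, 52.8

Mine Mesa's profit: π = q_{Mesa}(288 − 2q_{Mesa} − q_{Nadir}) − 20q_{Mesa}.
∂π/∂q_{Mesa} = 268 − 4q_{Mesa} − q_{Nadir} = 0 ⇒ q_{Mesa} = 67 − 0.25q_{Nadir}.
Similarly q_{Nadir} = 66.25 − 0.25q_{Mesa}.
Plugging q_{Nadir} into Mesa's best response: q_{Mesa} = 67 − 0.25(66.25 − 0.25q_{Mesa}) ⇒ 0.9375q_{Mesa} = 50.4375, so q_{Mesa} = 53.8.
Then q_{Nadir} = 66.25 − 0.25·53.8 = 52.8.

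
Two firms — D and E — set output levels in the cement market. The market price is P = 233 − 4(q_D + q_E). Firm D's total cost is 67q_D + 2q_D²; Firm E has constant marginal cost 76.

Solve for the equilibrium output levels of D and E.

8.75, 15.25

Firm D's profit: π = q_D(233 − 4(q_D + q_E)) − 67q_D − 2q_D².
∂π/∂q_D = 166 − 12q_D − 4q_E = 0, so q_D = 83/6 − (1/3)q_E.
For E: ∂π/∂q_E = 157 − 8q_E − 4q_D = 0 ⇒ q_E = 19.625 − 0.5q_D.
Plugging q_E into D's best response: q_D = 83/6 − (1/3)(19.625 − 0.5q_D) ⇒ (5/6)q_D = 175/24, so q_D = 8.75.
Then q_E = 19.625 − 0.5·8.75 = 15.25.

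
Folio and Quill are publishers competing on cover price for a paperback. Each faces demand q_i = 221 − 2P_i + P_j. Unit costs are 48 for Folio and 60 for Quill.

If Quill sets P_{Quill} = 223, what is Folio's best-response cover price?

135

Folio's profit: π = (P_{Folio} − 48)(221 − 2P_{Folio} + P_{Quill}).
∂π/∂P_{Folio} = 317 − 4P_{Folio} + P_{Quill} = 0 ⇒ P_{Folio} = 79.25 + 0.25P_{Quill}.
At P_{Quill} = 223: P_{Folio} = 79.25 + 0.25·223 = 135.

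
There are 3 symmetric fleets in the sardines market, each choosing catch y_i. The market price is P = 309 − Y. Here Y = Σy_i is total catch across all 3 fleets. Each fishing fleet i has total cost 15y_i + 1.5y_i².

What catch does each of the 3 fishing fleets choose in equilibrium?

42

A representative fishing fleet's profit is π_i = y_i(309 − Y) − 15y_i − 1.5y_i², with Y = y_i + Σ_{j≠i} y_j.
First-order condition: 294 − 5y_i − Σ_{j≠i} y_j = 0.
Imposing symmetry (y_j = y for all j) turns Σ_{j≠i} y_j into 2y, so 294 = 7y and y = 42.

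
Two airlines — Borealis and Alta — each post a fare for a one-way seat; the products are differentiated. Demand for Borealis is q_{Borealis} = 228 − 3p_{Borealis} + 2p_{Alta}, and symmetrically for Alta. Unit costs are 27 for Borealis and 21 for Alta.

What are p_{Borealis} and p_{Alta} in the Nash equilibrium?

Borealis's profit: π = (p_{Borealis} − 27)(228 − 3p_{Borealis} + 2p_{Alta}).
∂π/∂p_{Borealis} = 309 − 6p_{Borealis} + 2p_{Alta} = 0 ⇒ p_{Borealis} = 51.5 + (1/3)p_{Alta}.
Similarly p_{Alta} = 48.5 + (1/3)p_{Borealis}.
Substituting the second reaction function into the first: p_{Borealis} = 51.5 + (1/3)(48.5 + (1/3)p_{Borealis}), which gives (8/9)p_{Borealis} = 203/3 ⇒ p_{Borealis} = 76.125.
Then p_{Alta} = 48.5 + (1/3)·76.125 = 73.875.

76.125, 73.875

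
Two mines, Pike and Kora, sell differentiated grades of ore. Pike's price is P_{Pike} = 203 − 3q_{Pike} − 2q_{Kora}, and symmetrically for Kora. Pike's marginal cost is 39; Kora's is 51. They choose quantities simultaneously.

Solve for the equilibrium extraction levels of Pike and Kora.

Mine Pike's profit: π = q_{Pike}(203 − 3q_{Pike} − 2q_{Kora}) − 39q_{Pike}.
∂π/∂q_{Pike} = 164 − 6q_{Pike} − 2q_{Kora} = 0 ⇒ q_{Pike} = 82/3 − (1/3)q_{Kora}.
Similarly q_{Kora} = 76/3 − (1/3)q_{Pike}.
Solving the two reaction functions simultaneously: (1 − (−1/3)(−1/3))q_{Pike} = 82/3 − (1/3)·(76/3), so (8/9)q_{Pike} = 170/9 and q_{Pike} = 21.25.
Then q_{Kora} = 76/3 − (1/3)·21.25 = 18.25.

21.25, 18.25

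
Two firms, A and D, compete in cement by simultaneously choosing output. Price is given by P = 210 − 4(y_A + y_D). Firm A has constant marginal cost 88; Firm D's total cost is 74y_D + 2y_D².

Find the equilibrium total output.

Firm A's profit: π = y_A(210 − 4(y_A + y_D)) − 88y_A.
∂π/∂y_A = 122 − 8y_A − 4y_D = 0, so y_A = 15.25 − 0.5y_D.
For D: ∂π/∂y_D = 136 − 12y_D − 4y_A = 0 ⇒ y_D = 34/3 − (1/3)y_A.
Plugging y_D into A's best response: y_A = 15.25 − 0.5(34/3 − (1/3)y_A) ⇒ (5/6)y_A = 115/12, so y_A = 11.5.
Then y_D = 34/3 − (1/3)·11.5 = 7.5.
Total output: 11.5 + 7.5 = 19.

19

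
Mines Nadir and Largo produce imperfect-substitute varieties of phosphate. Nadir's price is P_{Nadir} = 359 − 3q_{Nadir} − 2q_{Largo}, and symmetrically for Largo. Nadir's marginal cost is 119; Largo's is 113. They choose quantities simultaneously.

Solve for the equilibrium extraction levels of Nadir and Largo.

Mine Nadir's profit: π = q_{Nadir}(359 − 3q_{Nadir} − 2q_{Largo}) − 119q_{Nadir}.
∂π/∂q_{Nadir} = 240 − 6q_{Nadir} − 2q_{Largo} = 0 ⇒ q_{Nadir} = 40 − (1/3)q_{Largo}.
Similarly q_{Largo} = 41 − (1/3)q_{Nadir}.
Solving the two reaction functions simultaneously: (1 − (−1/3)(−1/3))q_{Nadir} = 40 − (1/3)·41, so (8/9)q_{Nadir} = 79/3 and q_{Nadir} = 29.625.
Then q_{Largo} = 41 − (1/3)·29.625 = 31.125.

29.625, 31.125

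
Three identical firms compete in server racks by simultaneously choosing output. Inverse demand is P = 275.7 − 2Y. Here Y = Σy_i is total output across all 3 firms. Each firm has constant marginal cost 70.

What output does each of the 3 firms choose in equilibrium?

A representative firm's profit is π_i = y_i(275.7 − 2Y) − 70y_i, with Y = y_i + Σ_{j≠i} y_j.
First-order condition: 205.7 − 4y_i − 2Σ_{j≠i} y_j = 0.
In a symmetric equilibrium every firm chooses the same y, so Σ_{j≠i} y_j = 2y. The condition becomes 205.7 − 8y = 0, giving y = 205.7/8 = 25.7125.

25.7125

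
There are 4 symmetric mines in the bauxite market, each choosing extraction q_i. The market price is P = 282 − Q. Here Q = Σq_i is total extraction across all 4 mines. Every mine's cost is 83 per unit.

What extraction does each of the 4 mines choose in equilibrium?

39.8

A representative mine's profit is π_i = q_i(282 − Q) − 83q_i, with Q = q_i + Σ_{j≠i} q_j.
First-order condition: 199 − 2q_i − Σ_{j≠i} q_j = 0.
In a symmetric equilibrium every mine chooses the same q, so Σ_{j≠i} q_j = 3q. The condition becomes 199 − 5q = 0, giving q = 199/5 = 39.8.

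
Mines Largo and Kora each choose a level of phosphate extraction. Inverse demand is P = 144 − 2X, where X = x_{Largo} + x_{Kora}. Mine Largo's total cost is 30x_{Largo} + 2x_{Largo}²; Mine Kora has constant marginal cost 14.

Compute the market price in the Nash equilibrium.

72

Mine Largo's profit: π = x_{Largo}(144 − 2(x_{Largo} + x_{Kora})) − 30x_{Largo} − 2x_{Largo}².
∂π/∂x_{Largo} = 114 − 8x_{Largo} − 2x_{Kora} = 0, so x_{Largo} = 14.25 − 0.25x_{Kora}.
For Kora: ∂π/∂x_{Kora} = 130 − 4x_{Kora} − 2x_{Largo} = 0 ⇒ x_{Kora} = 32.5 − 0.5x_{Largo}.
Solving the two reaction functions simultaneously: (1 − (−0.25)(−0.5))x_{Largo} = 14.25 − 0.25·32.5, so 0.875x_{Largo} = 6.125 and x_{Largo} = 7.
Then x_{Kora} = 32.5 − 0.5·7 = 29.
Equilibrium price: P = 144 − 2·36 = 72.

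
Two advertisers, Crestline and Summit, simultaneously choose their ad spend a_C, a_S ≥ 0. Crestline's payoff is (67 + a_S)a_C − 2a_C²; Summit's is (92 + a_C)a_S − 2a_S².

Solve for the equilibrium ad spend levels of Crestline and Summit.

24, 29

Expanding Crestline's payoff: 67a_C + a_Sa_C − 2a_C².
∂π/∂a_C = 67 + a_S − 4a_C = 0, so a_C = 16.75 + 0.25a_S.
Likewise for Summit: a_S = 23 + 0.25a_C.
Substituting the second reaction function into the first: a_C = 16.75 + 0.25(23 + 0.25a_C), which gives 0.9375a_C = 22.5 ⇒ a_C = 24.
Then a_S = 23 + 0.25·24 = 29.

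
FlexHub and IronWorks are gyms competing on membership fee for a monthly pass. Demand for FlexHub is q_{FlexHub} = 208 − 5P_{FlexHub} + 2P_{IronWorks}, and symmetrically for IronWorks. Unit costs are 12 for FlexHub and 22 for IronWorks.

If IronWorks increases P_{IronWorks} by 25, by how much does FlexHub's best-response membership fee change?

FlexHub's profit: π = (P_{FlexHub} − 12)(208 − 5P_{FlexHub} + 2P_{IronWorks}).
∂π/∂P_{FlexHub} = 268 − 10P_{FlexHub} + 2P_{IronWorks} = 0 ⇒ P_{FlexHub} = 26.8 + 0.2P_{IronWorks}.
The reaction-function slope is 0.2, so a 25-unit rise in P_{IronWorks} moves P_{FlexHub} by 0.2 × 25 = 5. FlexHub's best response rises — the actions are strategic complements.

5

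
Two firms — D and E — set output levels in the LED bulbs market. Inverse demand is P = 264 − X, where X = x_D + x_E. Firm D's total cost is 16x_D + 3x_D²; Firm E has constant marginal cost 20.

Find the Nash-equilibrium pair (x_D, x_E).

16.8, 113.6

Firm D's profit: π = x_D(264 − (x_D + x_E)) − 16x_D − 3x_D².
∂π/∂x_D = 248 − 8x_D − x_E = 0, so x_D = 31 − 0.125x_E.
For E: ∂π/∂x_E = 244 − 2x_E − x_D = 0 ⇒ x_E = 122 − 0.5x_D.
Solving the two reaction functions simultaneously: (1 − (−0.125)(−0.5))x_D = 31 − 0.125·122, so 0.9375x_D = 15.75 and x_D = 16.8.
Then x_E = 122 − 0.5·16.8 = 113.6.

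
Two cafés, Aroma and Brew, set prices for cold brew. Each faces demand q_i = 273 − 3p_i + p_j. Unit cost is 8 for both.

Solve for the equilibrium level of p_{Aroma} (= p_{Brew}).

59.4

Aroma's profit: π = (p_{Aroma} − 8)(273 − 3p_{Aroma} + p_{Brew}).
∂π/∂p_{Aroma} = 297 − 6p_{Aroma} + p_{Brew} = 0 ⇒ p_{Aroma} = 49.5 + (1/6)p_{Brew}.
Setting p_{Aroma} = p_{Brew} in the reaction function: p_{Aroma} = 49.5 + (1/6)p_{Aroma}, so p_{Aroma} = 49.5 / (5/6) = 59.4.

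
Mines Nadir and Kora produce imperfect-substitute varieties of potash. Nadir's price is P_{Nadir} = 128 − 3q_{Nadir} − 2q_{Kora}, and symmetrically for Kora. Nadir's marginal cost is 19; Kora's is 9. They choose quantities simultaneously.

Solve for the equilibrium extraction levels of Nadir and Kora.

13, 15.5

Mine Nadir's profit: π = q_{Nadir}(128 − 3q_{Nadir} − 2q_{Kora}) − 19q_{Nadir}.
∂π/∂q_{Nadir} = 109 − 6q_{Nadir} − 2q_{Kora} = 0 ⇒ q_{Nadir} = 109/6 − (1/3)q_{Kora}.
Similarly q_{Kora} = 119/6 − (1/3)q_{Nadir}.
Substituting the second reaction function into the first: q_{Nadir} = 109/6 − (1/3)(119/6 − (1/3)q_{Nadir}), which gives (8/9)q_{Nadir} = 104/9 ⇒ q_{Nadir} = 13.
Then q_{Kora} = 119/6 − (1/3)·13 = 15.5.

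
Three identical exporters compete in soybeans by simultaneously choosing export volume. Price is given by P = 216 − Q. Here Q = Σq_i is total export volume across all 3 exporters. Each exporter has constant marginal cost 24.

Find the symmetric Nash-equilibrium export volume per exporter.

48

A representative exporter's profit is π_i = q_i(216 − Q) − 24q_i, with Q = q_i + Σ_{j≠i} q_j.
First-order condition: 192 − 2q_i − Σ_{j≠i} q_j = 0.
Imposing symmetry (q_j = q for all j) turns Σ_{j≠i} q_j into 2q, so 192 = 4q and q = 48.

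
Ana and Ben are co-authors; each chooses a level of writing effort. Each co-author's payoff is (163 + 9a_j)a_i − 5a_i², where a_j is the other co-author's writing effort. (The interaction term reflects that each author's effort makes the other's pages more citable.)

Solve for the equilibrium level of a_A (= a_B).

Ana's payoff is (163 + 9a_B)a_A − 5a_A².
∂π/∂a_A = 163 + 9a_B − 10a_A = 0, so a_A = 16.3 + 0.9a_B.
The game is symmetric, so in equilibrium a_B = a_A: the reaction function gives 0.1a_A = 16.3, hence a_A = 163.

163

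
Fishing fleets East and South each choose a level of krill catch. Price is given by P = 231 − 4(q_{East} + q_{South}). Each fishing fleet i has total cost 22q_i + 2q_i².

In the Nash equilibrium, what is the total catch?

Fishing fleet East's profit: π = q_{East}(231 − 4(q_{East} + q_{South})) − 22q_{East} − 2q_{East}².
∂π/∂q_{East} = 209 − 12q_{East} − 4q_{South} = 0, so q_{East} = 209/12 − (1/3)q_{South}.
By symmetry q_{South} = q_{East}; substituting into the reaction function, (4/3)q_{East} = 209/12 and q_{East} = 13.0625.
Total catch: 13.0625 + 13.0625 = 26.125.

26.125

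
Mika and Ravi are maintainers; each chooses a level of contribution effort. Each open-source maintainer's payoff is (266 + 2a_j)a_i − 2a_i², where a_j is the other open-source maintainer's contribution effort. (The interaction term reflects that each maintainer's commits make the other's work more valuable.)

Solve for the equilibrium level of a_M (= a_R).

Mika's payoff is (266 + 2a_R)a_M − 2a_M².
∂π/∂a_M = 266 + 2a_R − 4a_M = 0, so a_M = 66.5 + 0.5a_R.
Setting a_M = a_R in the reaction function: a_M = 66.5 + 0.5a_M, so a_M = 66.5 / 0.5 = 133.

133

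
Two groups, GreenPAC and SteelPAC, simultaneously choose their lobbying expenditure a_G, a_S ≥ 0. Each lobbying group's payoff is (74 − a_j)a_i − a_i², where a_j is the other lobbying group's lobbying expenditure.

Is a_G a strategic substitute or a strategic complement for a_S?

strategic substitutes

GreenPAC's payoff is (74 − a_S)a_G − a_G².
∂π/∂a_G = 74 − a_S − 2a_G = 0, so a_G = 37 − 0.5a_S.
The best-response slope da_G/da_S = −0.5 < 0: the reaction function is downward-sloping, so the choices are strategic substitutes.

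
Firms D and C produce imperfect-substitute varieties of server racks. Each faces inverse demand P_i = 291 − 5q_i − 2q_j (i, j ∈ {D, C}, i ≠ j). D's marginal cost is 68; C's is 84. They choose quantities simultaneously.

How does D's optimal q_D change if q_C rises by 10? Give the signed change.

-2

Firm D's profit: π = q_D(291 − 5q_D − 2q_C) − 68q_D.
∂π/∂q_D = 223 − 10q_D − 2q_C = 0 ⇒ q_D = 22.3 − 0.2q_C.
The reaction-function slope is −0.2, so a 10-unit rise in q_C moves q_D by −0.2 × 10 = −2. D's best response falls — the actions are strategic substitutes.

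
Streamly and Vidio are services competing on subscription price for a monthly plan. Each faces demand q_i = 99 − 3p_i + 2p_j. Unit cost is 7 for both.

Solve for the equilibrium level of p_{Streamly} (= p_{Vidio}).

Streamly's profit: π = (p_{Streamly} − 7)(99 − 3p_{Streamly} + 2p_{Vidio}).
∂π/∂p_{Streamly} = 120 − 6p_{Streamly} + 2p_{Vidio} = 0 ⇒ p_{Streamly} = 20 + (1/3)p_{Vidio}.
By symmetry p_{Vidio} = p_{Streamly}; substituting into the reaction function, (2/3)p_{Streamly} = 20 and p_{Streamly} = 30.

30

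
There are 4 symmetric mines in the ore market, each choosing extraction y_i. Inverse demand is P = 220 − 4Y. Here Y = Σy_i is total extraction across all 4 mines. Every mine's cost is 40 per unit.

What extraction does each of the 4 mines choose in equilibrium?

9

A representative mine's profit is π_i = y_i(220 − 4Y) − 40y_i, with Y = y_i + Σ_{j≠i} y_j.
First-order condition: 180 − 8y_i − 4Σ_{j≠i} y_j = 0.
Imposing symmetry (y_j = y for all j) turns Σ_{j≠i} y_j into 3y, so 180 = 20y and y = 9.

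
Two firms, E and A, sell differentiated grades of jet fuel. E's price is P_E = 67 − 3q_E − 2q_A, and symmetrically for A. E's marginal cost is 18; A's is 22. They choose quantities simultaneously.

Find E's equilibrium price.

37.125

Firm E's profit: π = q_E(67 − 3q_E − 2q_A) − 18q_E.
∂π/∂q_E = 49 − 6q_E − 2q_A = 0 ⇒ q_E = 49/6 − (1/3)q_A.
Similarly q_A = 7.5 − (1/3)q_E.
Solving the two reaction functions simultaneously: (1 − (−1/3)(−1/3))q_E = 49/6 − (1/3)·7.5, so (8/9)q_E = 17/3 and q_E = 6.375.
Then q_A = 7.5 − (1/3)·6.375 = 5.375.
P_E = 67 − 3·6.375 − 2·5.375 = 37.125.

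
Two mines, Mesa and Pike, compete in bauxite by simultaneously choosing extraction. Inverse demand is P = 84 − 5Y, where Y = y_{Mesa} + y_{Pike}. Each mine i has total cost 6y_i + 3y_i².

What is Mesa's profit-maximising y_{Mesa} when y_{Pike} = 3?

3.9375

Mine Mesa's profit: π = y_{Mesa}(84 − 5(y_{Mesa} + y_{Pike})) − 6y_{Mesa} − 3y_{Mesa}².
∂π/∂y_{Mesa} = 78 − 16y_{Mesa} − 5y_{Pike} = 0, so y_{Mesa} = 4.875 − 0.3125y_{Pike}.
At y_{Pike} = 3: y_{Mesa} = 4.875 − 0.3125·3 = 3.9375.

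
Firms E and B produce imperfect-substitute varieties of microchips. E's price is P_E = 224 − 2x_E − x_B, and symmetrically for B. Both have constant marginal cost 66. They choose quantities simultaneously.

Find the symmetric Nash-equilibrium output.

Firm E's profit: π = x_E(224 − 2x_E − x_B) − 66x_E.
∂π/∂x_E = 158 − 4x_E − x_B = 0 ⇒ x_E = 39.5 − 0.25x_B.
The game is symmetric, so in equilibrium x_B = x_E: the reaction function gives 1.25x_E = 39.5, hence x_E = 31.6.

31.6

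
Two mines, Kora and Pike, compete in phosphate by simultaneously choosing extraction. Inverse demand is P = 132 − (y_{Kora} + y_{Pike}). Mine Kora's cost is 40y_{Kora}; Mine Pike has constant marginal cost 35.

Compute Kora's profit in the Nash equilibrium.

Mine Kora's profit: π = y_{Kora}(132 − (y_{Kora} + y_{Pike})) − 40y_{Kora}.
∂π/∂y_{Kora} = 92 − 2y_{Kora} − y_{Pike} = 0, so y_{Kora} = 46 − 0.5y_{Pike}.
By the same steps for Pike: y_{Pike} = 48.5 − 0.5y_{Kora}.
Solving the two reaction functions simultaneously: (1 − (−0.5)(−0.5))y_{Kora} = 46 − 0.5·48.5, so 0.75y_{Kora} = 21.75 and y_{Kora} = 29.
Then y_{Pike} = 48.5 − 0.5·29 = 34.
Price P = 132 − 63 = 69.
Kora's profit: (69 − 40)·29 = 841.

841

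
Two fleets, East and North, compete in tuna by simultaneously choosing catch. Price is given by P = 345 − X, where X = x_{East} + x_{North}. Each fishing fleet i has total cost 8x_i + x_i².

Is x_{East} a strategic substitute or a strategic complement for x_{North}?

Fishing fleet East's profit: π = x_{East}(345 − (x_{East} + x_{North})) − 8x_{East} − x_{East}².
∂π/∂x_{East} = 337 − 4x_{East} − x_{North} = 0, so x_{East} = 84.25 − 0.25x_{North}.
The best-response slope dx_{East}/dx_{North} = −0.25 < 0: the reaction function is downward-sloping, so the choices are strategic substitutes.

strategic substitutes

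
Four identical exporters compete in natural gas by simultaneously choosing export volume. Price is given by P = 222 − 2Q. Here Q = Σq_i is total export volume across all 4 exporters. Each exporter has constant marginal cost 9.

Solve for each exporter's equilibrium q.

21.3

A representative exporter's profit is π_i = q_i(222 − 2Q) − 9q_i, with Q = q_i + Σ_{j≠i} q_j.
First-order condition: 213 − 4q_i − 2Σ_{j≠i} q_j = 0.
In a symmetric equilibrium every exporter chooses the same q, so Σ_{j≠i} q_j = 3q. The condition becomes 213 − 10q = 0, giving q = 213/10 = 21.3.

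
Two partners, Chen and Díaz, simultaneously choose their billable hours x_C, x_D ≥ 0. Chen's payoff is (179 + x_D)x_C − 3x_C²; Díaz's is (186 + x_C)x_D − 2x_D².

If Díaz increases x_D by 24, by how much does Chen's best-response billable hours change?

4

Expanding Chen's payoff: 179x_C + x_Dx_C − 3x_C².
∂π/∂x_C = 179 + x_D − 6x_C = 0, so x_C = 179/6 + (1/6)x_D.
The reaction-function slope is 1/6, so a 24-unit rise in x_D moves x_C by 1/6 × 24 = 4. Chen's best response rises — the actions are strategic complements.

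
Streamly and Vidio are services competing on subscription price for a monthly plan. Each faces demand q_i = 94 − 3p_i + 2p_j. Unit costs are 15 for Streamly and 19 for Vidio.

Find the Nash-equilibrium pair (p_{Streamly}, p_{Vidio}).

Streamly's profit: π = (p_{Streamly} − 15)(94 − 3p_{Streamly} + 2p_{Vidio}).
∂π/∂p_{Streamly} = 139 − 6p_{Streamly} + 2p_{Vidio} = 0 ⇒ p_{Streamly} = 139/6 + (1/3)p_{Vidio}.
Similarly p_{Vidio} = 151/6 + (1/3)p_{Streamly}.
Substituting the second reaction function into the first: p_{Streamly} = 139/6 + (1/3)(151/6 + (1/3)p_{Streamly}), which gives (8/9)p_{Streamly} = 284/9 ⇒ p_{Streamly} = 35.5.
Then p_{Vidio} = 151/6 + (1/3)·35.5 = 37.

35.5, 37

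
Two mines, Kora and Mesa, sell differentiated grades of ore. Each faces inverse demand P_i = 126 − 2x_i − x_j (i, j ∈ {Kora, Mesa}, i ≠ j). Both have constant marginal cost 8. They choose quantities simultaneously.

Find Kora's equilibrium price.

55.2

Mine Kora's profit: π = x_{Kora}(126 − 2x_{Kora} − x_{Mesa}) − 8x_{Kora}.
∂π/∂x_{Kora} = 118 − 4x_{Kora} − x_{Mesa} = 0 ⇒ x_{Kora} = 29.5 − 0.25x_{Mesa}.
Setting x_{Kora} = x_{Mesa} in the reaction function: x_{Kora} = 29.5 − 0.25x_{Kora}, so x_{Kora} = 29.5 / 1.25 = 23.6.
P_{Kora} = 126 − 2·23.6 − 23.6 = 55.2.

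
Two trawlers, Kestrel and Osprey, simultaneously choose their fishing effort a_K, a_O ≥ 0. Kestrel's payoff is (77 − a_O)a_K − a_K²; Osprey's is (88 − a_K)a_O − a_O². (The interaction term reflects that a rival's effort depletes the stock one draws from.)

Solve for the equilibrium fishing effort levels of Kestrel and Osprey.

22, 33

Expanding Kestrel's payoff: 77a_K − a_Oa_K − a_K².
∂π/∂a_K = 77 − a_O − 2a_K = 0, so a_K = 38.5 − 0.5a_O.
Likewise for Osprey: a_O = 44 − 0.5a_K.
Solving the two reaction functions simultaneously: (1 − (−0.5)(−0.5))a_K = 38.5 − 0.5·44, so 0.75a_K = 16.5 and a_K = 22.
Then a_O = 44 − 0.5·22 = 33.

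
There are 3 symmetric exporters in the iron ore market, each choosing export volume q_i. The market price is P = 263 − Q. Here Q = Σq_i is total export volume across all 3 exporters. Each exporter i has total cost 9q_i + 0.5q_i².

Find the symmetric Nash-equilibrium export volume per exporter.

A representative exporter's profit is π_i = q_i(263 − Q) − 9q_i − 0.5q_i², with Q = q_i + Σ_{j≠i} q_j.
First-order condition: 254 − 3q_i − Σ_{j≠i} q_j = 0.
With identical exporters, set every q_j = q: then 254 − 3q − 2q = 0, i.e. q = 254/5 = 50.8.

50.8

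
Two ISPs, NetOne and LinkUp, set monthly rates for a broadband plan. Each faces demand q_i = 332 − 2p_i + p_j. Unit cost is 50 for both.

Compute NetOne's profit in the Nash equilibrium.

17672

NetOne's profit: π = (p_{NetOne} − 50)(332 − 2p_{NetOne} + p_{LinkUp}).
∂π/∂p_{NetOne} = 432 − 4p_{NetOne} + p_{LinkUp} = 0 ⇒ p_{NetOne} = 108 + 0.25p_{LinkUp}.
By symmetry p_{LinkUp} = p_{NetOne}; substituting into the reaction function, 0.75p_{NetOne} = 108 and p_{NetOne} = 144.
q_{NetOne} = 332 − 2·144 + 144 = 188.
Profit = (144 − 50)·188 = 17672.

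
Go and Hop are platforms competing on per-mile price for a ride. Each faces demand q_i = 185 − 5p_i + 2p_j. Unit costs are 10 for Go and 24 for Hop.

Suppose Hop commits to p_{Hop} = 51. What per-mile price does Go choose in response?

33.7

Go's profit: π = (p_{Go} − 10)(185 − 5p_{Go} + 2p_{Hop}).
∂π/∂p_{Go} = 235 − 10p_{Go} + 2p_{Hop} = 0 ⇒ p_{Go} = 23.5 + 0.2p_{Hop}.
At p_{Hop} = 51: p_{Go} = 23.5 + 0.2·51 = 33.7.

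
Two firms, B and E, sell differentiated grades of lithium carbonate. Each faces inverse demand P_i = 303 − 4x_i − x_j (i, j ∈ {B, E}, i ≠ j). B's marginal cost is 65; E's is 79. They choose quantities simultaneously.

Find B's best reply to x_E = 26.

Firm B's profit: π = x_B(303 − 4x_B − x_E) − 65x_B.
∂π/∂x_B = 238 − 8x_B − x_E = 0 ⇒ x_B = 29.75 − 0.125x_E.
At x_E = 26: x_B = 29.75 − 0.125·26 = 26.5.

26.5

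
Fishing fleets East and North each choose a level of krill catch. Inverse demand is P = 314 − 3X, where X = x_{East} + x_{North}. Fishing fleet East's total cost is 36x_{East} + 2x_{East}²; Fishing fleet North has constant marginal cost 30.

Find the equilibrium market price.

Fishing fleet East's profit: π = x_{East}(314 − 3(x_{East} + x_{North})) − 36x_{East} − 2x_{East}².
∂π/∂x_{East} = 278 − 10x_{East} − 3x_{North} = 0, so x_{East} = 27.8 − 0.3x_{North}.
For North: ∂π/∂x_{North} = 284 − 6x_{North} − 3x_{East} = 0 ⇒ x_{North} = 142/3 − 0.5x_{East}.
Plugging x_{North} into East's best response: x_{East} = 27.8 − 0.3(142/3 − 0.5x_{East}) ⇒ 0.85x_{East} = 13.6, so x_{East} = 16.
Then x_{North} = 142/3 − 0.5·16 = 118/3.
Equilibrium price: P = 314 − 3·(166/3) = 148.

148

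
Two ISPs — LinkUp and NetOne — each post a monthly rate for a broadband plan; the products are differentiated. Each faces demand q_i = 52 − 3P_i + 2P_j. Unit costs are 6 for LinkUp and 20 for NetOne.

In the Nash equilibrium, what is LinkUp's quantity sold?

42.375

LinkUp's profit: π = (P_{LinkUp} − 6)(52 − 3P_{LinkUp} + 2P_{NetOne}).
∂π/∂P_{LinkUp} = 70 − 6P_{LinkUp} + 2P_{NetOne} = 0 ⇒ P_{LinkUp} = 35/3 + (1/3)P_{NetOne}.
Similarly P_{NetOne} = 56/3 + (1/3)P_{LinkUp}.
Substituting the second reaction function into the first: P_{LinkUp} = 35/3 + (1/3)(56/3 + (1/3)P_{LinkUp}), which gives (8/9)P_{LinkUp} = 161/9 ⇒ P_{LinkUp} = 20.125.
Then P_{NetOne} = 56/3 + (1/3)·20.125 = 25.375.
q_{LinkUp} = 52 − 3·20.125 + 2·25.375 = 42.375.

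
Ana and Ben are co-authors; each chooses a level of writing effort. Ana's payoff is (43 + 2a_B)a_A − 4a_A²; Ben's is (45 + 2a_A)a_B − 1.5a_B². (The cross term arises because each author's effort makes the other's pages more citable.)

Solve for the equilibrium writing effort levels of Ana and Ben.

Expanding Ana's payoff: 43a_A + 2a_Ba_A − 4a_A².
∂π/∂a_A = 43 + 2a_B − 8a_A = 0, so a_A = 5.375 + 0.25a_B.
Likewise for Ben: a_B = 15 + (2/3)a_A.
Substituting the second reaction function into the first: a_A = 5.375 + 0.25(15 + (2/3)a_A), which gives (5/6)a_A = 9.125 ⇒ a_A = 10.95.
Then a_B = 15 + (2/3)·10.95 = 22.3.

10.95, 22.3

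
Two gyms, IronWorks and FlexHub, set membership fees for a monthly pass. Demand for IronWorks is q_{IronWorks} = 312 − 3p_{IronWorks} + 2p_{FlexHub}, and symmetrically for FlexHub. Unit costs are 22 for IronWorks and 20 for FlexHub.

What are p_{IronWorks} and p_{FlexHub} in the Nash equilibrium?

94.125, 93.375

IronWorks's profit: π = (p_{IronWorks} − 22)(312 − 3p_{IronWorks} + 2p_{FlexHub}).
∂π/∂p_{IronWorks} = 378 − 6p_{IronWorks} + 2p_{FlexHub} = 0 ⇒ p_{IronWorks} = 63 + (1/3)p_{FlexHub}.
Similarly p_{FlexHub} = 62 + (1/3)p_{IronWorks}.
Solving the two reaction functions simultaneously: (1 − (1/3)(1/3))p_{IronWorks} = 63 + (1/3)·62, so (8/9)p_{IronWorks} = 251/3 and p_{IronWorks} = 94.125.
Then p_{FlexHub} = 62 + (1/3)·94.125 = 93.375.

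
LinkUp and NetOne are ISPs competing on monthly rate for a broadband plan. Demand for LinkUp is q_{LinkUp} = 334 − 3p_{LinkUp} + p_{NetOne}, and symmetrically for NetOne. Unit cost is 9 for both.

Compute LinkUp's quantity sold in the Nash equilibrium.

189.6

LinkUp's profit: π = (p_{LinkUp} − 9)(334 − 3p_{LinkUp} + p_{NetOne}).
∂π/∂p_{LinkUp} = 361 − 6p_{LinkUp} + p_{NetOne} = 0 ⇒ p_{LinkUp} = 361/6 + (1/6)p_{NetOne}.
Setting p_{LinkUp} = p_{NetOne} in the reaction function: p_{LinkUp} = 361/6 + (1/6)p_{LinkUp}, so p_{LinkUp} = (361/6) / (5/6) = 72.2.
q_{LinkUp} = 334 − 3·72.2 + 72.2 = 189.6.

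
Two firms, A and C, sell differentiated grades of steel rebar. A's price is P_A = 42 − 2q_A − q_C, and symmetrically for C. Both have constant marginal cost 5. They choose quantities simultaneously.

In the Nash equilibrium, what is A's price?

19.8

Firm A's profit: π = q_A(42 − 2q_A − q_C) − 5q_A.
∂π/∂q_A = 37 − 4q_A − q_C = 0 ⇒ q_A = 9.25 − 0.25q_C.
The game is symmetric, so in equilibrium q_C = q_A: the reaction function gives 1.25q_A = 9.25, hence q_A = 7.4.
P_A = 42 − 2·7.4 − 7.4 = 19.8.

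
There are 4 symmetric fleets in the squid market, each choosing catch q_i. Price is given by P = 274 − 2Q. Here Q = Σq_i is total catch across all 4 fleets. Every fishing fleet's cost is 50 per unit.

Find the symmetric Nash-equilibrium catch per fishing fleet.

22.4

A representative fishing fleet's profit is π_i = q_i(274 − 2Q) − 50q_i, with Q = q_i + Σ_{j≠i} q_j.
First-order condition: 224 − 4q_i − 2Σ_{j≠i} q_j = 0.
With identical fishing fleets, set every q_j = q: then 224 − 4q − 6q = 0, i.e. q = 224/10 = 22.4.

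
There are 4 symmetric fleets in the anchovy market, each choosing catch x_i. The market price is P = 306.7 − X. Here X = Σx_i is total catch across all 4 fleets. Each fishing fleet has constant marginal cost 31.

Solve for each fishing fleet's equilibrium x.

55.14

A representative fishing fleet's profit is π_i = x_i(306.7 − X) − 31x_i, with X = x_i + Σ_{j≠i} x_j.
First-order condition: 275.7 − 2x_i − Σ_{j≠i} x_j = 0.
Imposing symmetry (x_j = x for all j) turns Σ_{j≠i} x_j into 3x, so 275.7 = 5x and x = 55.14.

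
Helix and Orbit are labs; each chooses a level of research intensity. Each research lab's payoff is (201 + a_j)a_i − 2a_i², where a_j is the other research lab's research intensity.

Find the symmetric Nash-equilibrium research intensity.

67

Helix's payoff is (201 + a_O)a_H − 2a_H².
∂π/∂a_H = 201 + a_O − 4a_H = 0, so a_H = 50.25 + 0.25a_O.
By symmetry a_O = a_H; substituting into the reaction function, 0.75a_H = 50.25 and a_H = 67.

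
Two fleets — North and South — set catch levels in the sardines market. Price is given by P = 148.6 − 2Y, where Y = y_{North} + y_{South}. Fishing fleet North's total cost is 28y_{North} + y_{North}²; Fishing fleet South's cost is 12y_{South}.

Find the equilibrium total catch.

Fishing fleet North's profit: π = y_{North}(148.6 − 2(y_{North} + y_{South})) − 28y_{North} − y_{North}².
∂π/∂y_{North} = 120.6 − 6y_{North} − 2y_{South} = 0, so y_{North} = 20.1 − (1/3)y_{South}.
For South: ∂π/∂y_{South} = 136.6 − 4y_{South} − 2y_{North} = 0 ⇒ y_{South} = 34.15 − 0.5y_{North}.
Solving the two reaction functions simultaneously: (1 − (−1/3)(−0.5))y_{North} = 20.1 − (1/3)·34.15, so (5/6)y_{North} = 523/60 and y_{North} = 10.46.
Then y_{South} = 34.15 − 0.5·10.46 = 28.92.
Total catch: 10.46 + 28.92 = 39.38.

39.38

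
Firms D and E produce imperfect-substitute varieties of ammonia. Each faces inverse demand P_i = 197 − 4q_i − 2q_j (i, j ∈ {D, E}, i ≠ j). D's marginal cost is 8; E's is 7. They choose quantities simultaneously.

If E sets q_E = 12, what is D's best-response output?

Firm D's profit: π = q_D(197 − 4q_D − 2q_E) − 8q_D.
∂π/∂q_D = 189 − 8q_D − 2q_E = 0 ⇒ q_D = 23.625 − 0.25q_E.
At q_E = 12: q_D = 23.625 − 0.25·12 = 20.625.

20.625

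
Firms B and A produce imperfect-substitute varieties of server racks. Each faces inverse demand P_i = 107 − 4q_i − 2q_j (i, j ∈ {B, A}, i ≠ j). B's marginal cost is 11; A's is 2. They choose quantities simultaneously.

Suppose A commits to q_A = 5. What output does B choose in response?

Firm B's profit: π = q_B(107 − 4q_B − 2q_A) − 11q_B.
∂π/∂q_B = 96 − 8q_B − 2q_A = 0 ⇒ q_B = 12 − 0.25q_A.
At q_A = 5: q_B = 12 − 0.25·5 = 10.75.

10.75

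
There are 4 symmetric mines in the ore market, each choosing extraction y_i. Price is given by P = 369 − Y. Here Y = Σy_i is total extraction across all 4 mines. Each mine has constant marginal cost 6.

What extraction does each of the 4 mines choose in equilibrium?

72.6

A representative mine's profit is π_i = y_i(369 − Y) − 6y_i, with Y = y_i + Σ_{j≠i} y_j.
First-order condition: 363 − 2y_i − Σ_{j≠i} y_j = 0.
In a symmetric equilibrium every mine chooses the same y, so Σ_{j≠i} y_j = 3y. The condition becomes 363 − 5y = 0, giving y = 363/5 = 72.6.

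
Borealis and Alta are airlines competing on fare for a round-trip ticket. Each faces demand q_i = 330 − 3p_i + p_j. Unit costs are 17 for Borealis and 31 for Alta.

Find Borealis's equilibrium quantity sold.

Borealis's profit: π = (p_{Borealis} − 17)(330 − 3p_{Borealis} + p_{Alta}).
∂π/∂p_{Borealis} = 381 − 6p_{Borealis} + p_{Alta} = 0 ⇒ p_{Borealis} = 63.5 + (1/6)p_{Alta}.
Similarly p_{Alta} = 70.5 + (1/6)p_{Borealis}.
Substituting the second reaction function into the first: p_{Borealis} = 63.5 + (1/6)(70.5 + (1/6)p_{Borealis}), which gives (35/36)p_{Borealis} = 75.25 ⇒ p_{Borealis} = 77.4.
Then p_{Alta} = 70.5 + (1/6)·77.4 = 83.4.
q_{Borealis} = 330 − 3·77.4 + 83.4 = 181.2.

181.2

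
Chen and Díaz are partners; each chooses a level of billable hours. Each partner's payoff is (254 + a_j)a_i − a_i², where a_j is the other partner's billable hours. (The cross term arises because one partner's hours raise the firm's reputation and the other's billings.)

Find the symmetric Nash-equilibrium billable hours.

Chen's payoff is (254 + a_D)a_C − a_C².
∂π/∂a_C = 254 + a_D − 2a_C = 0, so a_C = 127 + 0.5a_D.
By symmetry a_D = a_C; substituting into the reaction function, 0.5a_C = 127 and a_C = 254.

254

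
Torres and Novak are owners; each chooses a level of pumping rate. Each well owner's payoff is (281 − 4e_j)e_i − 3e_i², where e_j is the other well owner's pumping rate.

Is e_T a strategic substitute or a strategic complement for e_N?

Torres's payoff is (281 − 4e_N)e_T − 3e_T².
∂π/∂e_T = 281 − 4e_N − 6e_T = 0, so e_T = 281/6 − (2/3)e_N.
The best-response slope de_T/de_N = −2/3 < 0: the reaction function is downward-sloping, so the choices are strategic substitutes.

strategic substitutes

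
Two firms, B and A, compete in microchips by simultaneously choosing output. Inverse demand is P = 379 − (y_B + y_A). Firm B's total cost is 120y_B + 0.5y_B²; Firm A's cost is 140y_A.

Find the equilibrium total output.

147.4

Firm B's profit: π = y_B(379 − (y_B + y_A)) − 120y_B − 0.5y_B².
∂π/∂y_B = 259 − 3y_B − y_A = 0, so y_B = 259/3 − (1/3)y_A.
For A: ∂π/∂y_A = 239 − 2y_A − y_B = 0 ⇒ y_A = 119.5 − 0.5y_B.
Plugging y_A into B's best response: y_B = 259/3 − (1/3)(119.5 − 0.5y_B) ⇒ (5/6)y_B = 46.5, so y_B = 55.8.
Then y_A = 119.5 − 0.5·55.8 = 91.6.
Total output: 55.8 + 91.6 = 147.4.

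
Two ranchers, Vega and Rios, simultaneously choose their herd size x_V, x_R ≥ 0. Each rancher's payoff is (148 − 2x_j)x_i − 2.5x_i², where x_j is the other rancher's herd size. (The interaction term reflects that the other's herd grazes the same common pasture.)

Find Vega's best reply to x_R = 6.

27.2

Vega's payoff is (148 − 2x_R)x_V − 2.5x_V².
∂π/∂x_V = 148 − 2x_R − 5x_V = 0, so x_V = 29.6 − 0.4x_R.
At x_R = 6: x_V = 29.6 − 0.4·6 = 27.2.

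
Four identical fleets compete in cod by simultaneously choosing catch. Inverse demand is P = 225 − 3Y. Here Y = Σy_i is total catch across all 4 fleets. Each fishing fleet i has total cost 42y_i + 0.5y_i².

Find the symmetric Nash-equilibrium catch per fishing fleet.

11.4375

A representative fishing fleet's profit is π_i = y_i(225 − 3Y) − 42y_i − 0.5y_i², with Y = y_i + Σ_{j≠i} y_j.
First-order condition: 183 − 7y_i − 3Σ_{j≠i} y_j = 0.
Imposing symmetry (y_j = y for all j) turns Σ_{j≠i} y_j into 3y, so 183 = 16y and y = 11.4375.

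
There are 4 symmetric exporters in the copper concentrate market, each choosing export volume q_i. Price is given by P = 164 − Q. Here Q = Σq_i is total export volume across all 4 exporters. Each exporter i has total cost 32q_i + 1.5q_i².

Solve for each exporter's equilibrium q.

A representative exporter's profit is π_i = q_i(164 − Q) − 32q_i − 1.5q_i², with Q = q_i + Σ_{j≠i} q_j.
First-order condition: 132 − 5q_i − Σ_{j≠i} q_j = 0.
Imposing symmetry (q_j = q for all j) turns Σ_{j≠i} q_j into 3q, so 132 = 8q and q = 16.5.

16.5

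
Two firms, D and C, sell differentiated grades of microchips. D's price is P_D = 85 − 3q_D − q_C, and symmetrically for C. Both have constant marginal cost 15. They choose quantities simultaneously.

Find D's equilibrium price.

45

Firm D's profit: π = q_D(85 − 3q_D − q_C) − 15q_D.
∂π/∂q_D = 70 − 6q_D − q_C = 0 ⇒ q_D = 35/3 − (1/6)q_C.
The game is symmetric, so in equilibrium q_C = q_D: the reaction function gives (7/6)q_D = 35/3, hence q_D = 10.
P_D = 85 − 3·10 − 10 = 45.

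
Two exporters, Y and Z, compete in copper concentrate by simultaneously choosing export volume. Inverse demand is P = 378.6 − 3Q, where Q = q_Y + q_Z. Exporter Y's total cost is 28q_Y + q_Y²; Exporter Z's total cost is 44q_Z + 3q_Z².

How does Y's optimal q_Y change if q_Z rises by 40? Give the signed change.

Exporter Y's profit: π = q_Y(378.6 − 3(q_Y + q_Z)) − 28q_Y − q_Y².
∂π/∂q_Y = 350.6 − 8q_Y − 3q_Z = 0, so q_Y = 43.825 − 0.375q_Z.
The reaction-function slope is −0.375, so a 40-unit rise in q_Z moves q_Y by −0.375 × 40 = −15. Y's best response falls — the actions are strategic substitutes.

-15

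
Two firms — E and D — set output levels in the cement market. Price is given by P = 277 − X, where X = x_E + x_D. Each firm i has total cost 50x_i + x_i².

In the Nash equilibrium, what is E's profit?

Firm E's profit: π = x_E(277 − (x_E + x_D)) − 50x_E − x_E².
∂π/∂x_E = 227 − 4x_E − x_D = 0, so x_E = 56.75 − 0.25x_D.
By symmetry x_D = x_E; substituting into the reaction function, 1.25x_E = 56.75 and x_E = 45.4.
Price P = 277 − 90.8 = 186.2.
E's profit: (186.2 − 50)·45.4 − (45.4)² = 4122.32.

4122.32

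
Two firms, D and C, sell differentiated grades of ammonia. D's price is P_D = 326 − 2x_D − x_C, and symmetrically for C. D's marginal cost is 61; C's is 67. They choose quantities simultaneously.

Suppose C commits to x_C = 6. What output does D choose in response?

64.75

Firm D's profit: π = x_D(326 − 2x_D − x_C) − 61x_D.
∂π/∂x_D = 265 − 4x_D − x_C = 0 ⇒ x_D = 66.25 − 0.25x_C.
At x_C = 6: x_D = 66.25 − 0.25·6 = 64.75.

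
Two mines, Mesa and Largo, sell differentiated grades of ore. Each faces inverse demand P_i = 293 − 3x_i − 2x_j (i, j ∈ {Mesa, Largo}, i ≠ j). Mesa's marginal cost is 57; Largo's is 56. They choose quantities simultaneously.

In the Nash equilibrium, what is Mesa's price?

145.3125

Mine Mesa's profit: π = x_{Mesa}(293 − 3x_{Mesa} − 2x_{Largo}) − 57x_{Mesa}.
∂π/∂x_{Mesa} = 236 − 6x_{Mesa} − 2x_{Largo} = 0 ⇒ x_{Mesa} = 118/3 − (1/3)x_{Largo}.
Similarly x_{Largo} = 39.5 − (1/3)x_{Mesa}.
Substituting the second reaction function into the first: x_{Mesa} = 118/3 − (1/3)(39.5 − (1/3)x_{Mesa}), which gives (8/9)x_{Mesa} = 157/6 ⇒ x_{Mesa} = 29.4375.
Then x_{Largo} = 39.5 − (1/3)·29.4375 = 29.6875.
P_{Mesa} = 293 − 3·29.4375 − 2·29.6875 = 145.3125.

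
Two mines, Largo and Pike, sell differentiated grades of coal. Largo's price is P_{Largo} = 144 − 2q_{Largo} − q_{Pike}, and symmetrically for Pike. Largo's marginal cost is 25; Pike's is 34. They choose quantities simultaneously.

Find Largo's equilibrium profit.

1190.72

Mine Largo's profit: π = q_{Largo}(144 − 2q_{Largo} − q_{Pike}) − 25q_{Largo}.
∂π/∂q_{Largo} = 119 − 4q_{Largo} − q_{Pike} = 0 ⇒ q_{Largo} = 29.75 − 0.25q_{Pike}.
Similarly q_{Pike} = 27.5 − 0.25q_{Largo}.
Plugging q_{Pike} into Largo's best response: q_{Largo} = 29.75 − 0.25(27.5 − 0.25q_{Largo}) ⇒ 0.9375q_{Largo} = 22.875, so q_{Largo} = 24.4.
Then q_{Pike} = 27.5 − 0.25·24.4 = 21.4.
P_{Largo} = 144 − 2·24.4 − 21.4 = 73.8.
Profit = (73.8 − 25)·24.4 = 1190.72.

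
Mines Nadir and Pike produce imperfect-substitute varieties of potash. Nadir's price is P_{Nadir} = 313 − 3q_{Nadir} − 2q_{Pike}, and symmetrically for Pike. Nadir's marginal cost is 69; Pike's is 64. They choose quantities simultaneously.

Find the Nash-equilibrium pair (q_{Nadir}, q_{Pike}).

30.1875, 31.4375

Mine Nadir's profit: π = q_{Nadir}(313 − 3q_{Nadir} − 2q_{Pike}) − 69q_{Nadir}.
∂π/∂q_{Nadir} = 244 − 6q_{Nadir} − 2q_{Pike} = 0 ⇒ q_{Nadir} = 122/3 − (1/3)q_{Pike}.
Similarly q_{Pike} = 41.5 − (1/3)q_{Nadir}.
Solving the two reaction functions simultaneously: (1 − (−1/3)(−1/3))q_{Nadir} = 122/3 − (1/3)·41.5, so (8/9)q_{Nadir} = 161/6 and q_{Nadir} = 30.1875.
Then q_{Pike} = 41.5 − (1/3)·30.1875 = 31.4375.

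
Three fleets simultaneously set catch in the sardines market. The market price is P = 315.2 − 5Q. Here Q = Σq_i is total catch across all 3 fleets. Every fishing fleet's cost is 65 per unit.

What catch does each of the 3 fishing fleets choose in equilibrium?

A representative fishing fleet's profit is π_i = q_i(315.2 − 5Q) − 65q_i, with Q = q_i + Σ_{j≠i} q_j.
First-order condition: 250.2 − 10q_i − 5Σ_{j≠i} q_j = 0.
With identical fishing fleets, set every q_j = q: then 250.2 − 10q − 10q = 0, i.e. q = 250.2/20 = 12.51.

12.51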